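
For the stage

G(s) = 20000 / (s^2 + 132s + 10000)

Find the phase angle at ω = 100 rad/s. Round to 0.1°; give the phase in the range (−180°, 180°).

At s = jω = j100:
quadratic: (j100)² + 132·j100 + 10000 = 0 + j13200 → |·| ≈ 13200, ∠ ≈ 90.00°
∠G = 0.00° − 90.00° = -90.00°

-90.0°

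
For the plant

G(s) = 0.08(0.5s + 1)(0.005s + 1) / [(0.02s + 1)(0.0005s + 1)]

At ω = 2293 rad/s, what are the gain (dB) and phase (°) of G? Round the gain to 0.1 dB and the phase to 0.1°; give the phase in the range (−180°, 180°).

At ω = 2293 rad/s:
zero (1 + j2293·0.5) = 1 + j1146.5 → |·| ≈ 1146.5, ∠ ≈ 89.95°
zero (1 + j2293·0.005) = 1 + j11.465 → |·| ≈ 11.509, ∠ ≈ 85.02°
pole (1 + j2293·0.02) = 1 + j45.86 → |·| ≈ 45.871, ∠ ≈ 88.75°
pole (1 + j2293·0.0005) = 1 + j1.1465 → |·| ≈ 1.5213, ∠ ≈ 48.90°
|G| = 0.08 · 1146.5 · 11.509 / (45.871 · 1.5213) ≈ 15.127
Gain = 20 log₁₀(15.127) ≈ 23.60 dB
∠G = (89.95° + 85.02°) − (88.75° + 48.90°) = 37.32°

23.6 dB, 37.3°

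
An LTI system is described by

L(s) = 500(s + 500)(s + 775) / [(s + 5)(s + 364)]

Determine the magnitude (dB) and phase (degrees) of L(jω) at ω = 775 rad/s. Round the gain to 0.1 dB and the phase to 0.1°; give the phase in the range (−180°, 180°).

57.6 dB, -52.3°

At s = jω = j775:
zero (s+500): 500 + j775 → |·| = √(500²+775²) = √850625 ≈ 922.29, ∠ = arctan(775/500) ≈ 57.17°
zero (s+775): 775 + j775 → |·| = √(775²+775²) = √1201250 ≈ 1096, ∠ = arctan(775/775) ≈ 45.00°
pole (s+5): 5 + j775 → |·| = √(5²+775²) = √600650 ≈ 775.02, ∠ = arctan(775/5) ≈ 89.63°
pole (s+364): 364 + j775 → |·| = √(364²+775²) = √733121 ≈ 856.22, ∠ = arctan(775/364) ≈ 64.84°
|L| = 500 · 1.0108e+06 / 6.6359e+05 ≈ 761.61
Gain = 20 log₁₀(761.61) ≈ 57.63 dB
∠L = 102.17° − 154.47° = -52.30°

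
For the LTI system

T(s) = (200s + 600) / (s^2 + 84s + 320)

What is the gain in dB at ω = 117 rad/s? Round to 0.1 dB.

3.0 dB

Substitute s = j117:
Numerator: 200(j117) + 600 = 600 + j23400
Denominator: (j117)^2 + 84(j117) + 320 = -13369 + j9828
|N| = √(600² + 23400²) ≈ 23408, ∠N ≈ 88.53°
|D| = √(13369² + 9828²) ≈ 16593, ∠D ≈ 143.68°
|T| = 23408 / 16593 ≈ 1.4107
Gain = 20 log₁₀(1.4107) ≈ 2.99 dB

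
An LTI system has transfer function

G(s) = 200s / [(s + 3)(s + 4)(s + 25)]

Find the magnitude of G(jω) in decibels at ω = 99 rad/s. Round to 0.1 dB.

At s = jω = j99:
zero at origin: s = j99 → |·| = 99, ∠ = 90.00°
pole (s+3): 3 + j99 → |·| = √(3²+99²) = √9810 ≈ 99.045, ∠ = arctan(99/3) ≈ 88.26°
pole (s+4): 4 + j99 → |·| = √(4²+99²) = √9817 ≈ 99.081, ∠ = arctan(99/4) ≈ 87.69°
pole (s+25): 25 + j99 → |·| = √(25²+99²) = √10426 ≈ 102.11, ∠ = arctan(99/25) ≈ 75.83°
|G| = 200 · 99 / 1.0021e+06 ≈ 0.019759
Gain = 20 log₁₀(0.019759) ≈ -34.08 dB

-34.1 dB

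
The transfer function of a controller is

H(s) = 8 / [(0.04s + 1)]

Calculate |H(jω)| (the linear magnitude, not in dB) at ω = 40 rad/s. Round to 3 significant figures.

4.24

At ω = 40 rad/s:
pole (1 + j40·0.04) = 1 + j1.6 → |·| ≈ 1.8868, ∠ ≈ 57.99°
|H| = 8 · 1 / (1.8868) ≈ 4.24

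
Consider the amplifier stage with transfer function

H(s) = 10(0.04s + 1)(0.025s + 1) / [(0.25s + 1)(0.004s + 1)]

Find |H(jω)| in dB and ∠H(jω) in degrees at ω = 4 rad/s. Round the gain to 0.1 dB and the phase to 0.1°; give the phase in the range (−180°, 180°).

At ω = 4 rad/s:
zero (1 + j4·0.04) = 1 + j0.16 → |·| ≈ 1.0127, ∠ ≈ 9.09°
zero (1 + j4·0.025) = 1 + j0.1 → |·| ≈ 1.005, ∠ ≈ 5.71°
pole (1 + j4·0.25) = 1 + j1 → |·| ≈ 1.4142, ∠ ≈ 45.00°
pole (1 + j4·0.004) = 1 + j0.016 → |·| ≈ 1.0001, ∠ ≈ 0.92°
|H| = 10 · 1.0127 · 1.005 / (1.4142 · 1.0001) ≈ 7.196
Gain = 20 log₁₀(7.196) ≈ 17.14 dB
∠H = (9.09° + 5.71°) − (45.00° + 0.92°) = -31.12°

17.1 dB, -31.1°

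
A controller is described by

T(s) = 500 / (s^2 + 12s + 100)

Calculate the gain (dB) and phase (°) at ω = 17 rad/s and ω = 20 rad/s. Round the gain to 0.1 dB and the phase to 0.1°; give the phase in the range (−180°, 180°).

ω = 17: 5.1 dB, -132.8°; ω = 20: 2.3 dB, -141.3°

At s = jω = j17:
quadratic: (j17)² + 12·j17 + 100 = -189 + j204 → |·| ≈ 278.1, ∠ ≈ 132.81°
|T| = 500 / 278.1 ≈ 1.7979
Gain = 20 log₁₀(1.7979) ≈ 5.10 dB
∠T = 0.00° − 132.81° = -132.81°

At s = jω = j20:
quadratic: (j20)² + 12·j20 + 100 = -300 + j240 → |·| ≈ 384.19, ∠ ≈ 141.34°
|T| = 500 / 384.19 ≈ 1.3014
Gain = 20 log₁₀(1.3014) ≈ 2.29 dB
∠T = 0.00° − 141.34° = -141.34°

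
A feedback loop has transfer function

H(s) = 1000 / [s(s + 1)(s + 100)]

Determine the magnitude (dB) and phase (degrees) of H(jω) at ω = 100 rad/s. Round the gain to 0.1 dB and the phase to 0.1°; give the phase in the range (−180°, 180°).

-63.0 dB, 135.6°

At s = jω = j100:
pole (s+1): 1 + j100 → |·| = √(1²+100²) = √10001 ≈ 100, ∠ = arctan(100/1) ≈ 89.43°
pole (s+100): 100 + j100 → |·| = √(100²+100²) = √20000 ≈ 141.42, ∠ = arctan(100/100) ≈ 45.00°
pole at origin: |s| = 100, ∠ = 90.00° (in denominator)
|H| = 1000 / 1.4142e+06 ≈ 0.00070711
Gain = 20 log₁₀(0.00070711) ≈ -63.01 dB
∠H = 0.00° − 224.43° = -224.43° ≡ 135.57° (principal value)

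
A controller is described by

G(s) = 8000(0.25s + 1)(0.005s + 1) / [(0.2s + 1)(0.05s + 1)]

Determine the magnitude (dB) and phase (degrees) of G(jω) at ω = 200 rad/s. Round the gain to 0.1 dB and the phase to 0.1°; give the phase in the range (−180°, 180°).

At ω = 200 rad/s:
zero (1 + j200·0.25) = 1 + j50 → |·| ≈ 50.01, ∠ ≈ 88.85°
zero (1 + j200·0.005) = 1 + j1 → |·| ≈ 1.4142, ∠ ≈ 45.00°
pole (1 + j200·0.2) = 1 + j40 → |·| ≈ 40.012, ∠ ≈ 88.57°
pole (1 + j200·0.05) = 1 + j10 → |·| ≈ 10.05, ∠ ≈ 84.29°
|G| = 8000 · 50.01 · 1.4142 / (40.012 · 10.05) ≈ 1407
Gain = 20 log₁₀(1407) ≈ 62.97 dB
∠G = (88.85° + 45.00°) − (88.57° + 84.29°) = -39.01°

63.0 dB, -39.0°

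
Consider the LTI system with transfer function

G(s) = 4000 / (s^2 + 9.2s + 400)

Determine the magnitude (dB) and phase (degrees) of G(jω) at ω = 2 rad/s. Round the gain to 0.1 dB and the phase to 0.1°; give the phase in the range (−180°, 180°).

20.1 dB, -2.7°

At s = jω = j2:
quadratic: (j2)² + 9.2·j2 + 400 = 396 + j18.4 → |·| ≈ 396.43, ∠ ≈ 2.66°
|G| = 4000 / 396.43 ≈ 10.09
Gain = 20 log₁₀(10.09) ≈ 20.08 dB
∠G = 0.00° − 2.66° = -2.66°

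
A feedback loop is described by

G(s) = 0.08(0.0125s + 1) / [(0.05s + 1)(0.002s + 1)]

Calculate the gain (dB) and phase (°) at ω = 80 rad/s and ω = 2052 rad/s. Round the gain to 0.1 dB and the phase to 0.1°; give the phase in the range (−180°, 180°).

ω = 80: -31.3 dB, -40.1°; ω = 2052: -46.5 dB, -78.0°

At ω = 80 rad/s:
zero (1 + j80·0.0125) = 1 + j1 → |·| ≈ 1.4142, ∠ ≈ 45.00°
pole (1 + j80·0.05) = 1 + j4 → |·| ≈ 4.1231, ∠ ≈ 75.96°
pole (1 + j80·0.002) = 1 + j0.16 → |·| ≈ 1.0127, ∠ ≈ 9.09°
|G| = 0.08 · 1.4142 / (4.1231 · 1.0127) ≈ 0.027095
Gain = 20 log₁₀(0.027095) ≈ -31.34 dB
∠G = (45.00°) − (75.96° + 9.09°) = -40.05°

At ω = 2052 rad/s:
zero (1 + j2052·0.0125) = 1 + j25.65 → |·| ≈ 25.669, ∠ ≈ 87.77°
pole (1 + j2052·0.05) = 1 + j102.6 → |·| ≈ 102.6, ∠ ≈ 89.44°
pole (1 + j2052·0.002) = 1 + j4.104 → |·| ≈ 4.2241, ∠ ≈ 76.31°
|G| = 0.08 · 25.669 / (102.6 · 4.2241) ≈ 0.0047382
Gain = 20 log₁₀(0.0047382) ≈ -46.49 dB
∠G = (87.77°) − (89.44° + 76.31°) = -77.98°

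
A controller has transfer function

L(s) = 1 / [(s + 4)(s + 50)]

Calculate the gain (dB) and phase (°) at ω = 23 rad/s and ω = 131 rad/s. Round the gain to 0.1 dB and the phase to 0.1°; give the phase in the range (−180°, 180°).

ω = 23: -62.2 dB, -104.8°; ω = 131: -85.3 dB, -157.4°

At s = jω = j23:
pole (s+4): 4 + j23 → |·| = √(4²+23²) = √545 ≈ 23.345, ∠ = arctan(23/4) ≈ 80.13°
pole (s+50): 50 + j23 → |·| = √(50²+23²) = √3029 ≈ 55.036, ∠ = arctan(23/50) ≈ 24.70°
|L| = 1 / 1284.8 ≈ 0.00077833
Gain = 20 log₁₀(0.00077833) ≈ -62.18 dB
∠L = 0.00° − 104.83° = -104.83°

At s = jω = j131:
pole (s+4): 4 + j131 → |·| = √(4²+131²) = √17177 ≈ 131.06, ∠ = arctan(131/4) ≈ 88.25°
pole (s+50): 50 + j131 → |·| = √(50²+131²) = √19661 ≈ 140.22, ∠ = arctan(131/50) ≈ 69.11°
|L| = 1 / 18377 ≈ 5.4416e-05
Gain = 20 log₁₀(5.4416e-05) ≈ -85.29 dB
∠L = 0.00° − 157.36° = -157.36°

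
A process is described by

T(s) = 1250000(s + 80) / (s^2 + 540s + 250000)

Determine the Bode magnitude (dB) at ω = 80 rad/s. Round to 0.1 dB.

55.1 dB

At s = jω = j80:
zero (s+80): 80 + j80 → |·| = √(80²+80²) = √12800 ≈ 113.14, ∠ = arctan(80/80) ≈ 45.00°
quadratic: (j80)² + 540·j80 + 250000 = 243600 + j43200 → |·| ≈ 2.474e+05, ∠ ≈ 10.06°
|T| = 1250000 · 113.14 / 2.474e+05 ≈ 571.65
Gain = 20 log₁₀(571.65) ≈ 55.14 dB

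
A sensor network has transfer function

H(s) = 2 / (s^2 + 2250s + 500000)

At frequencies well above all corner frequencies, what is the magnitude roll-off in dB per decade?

Each pole contributes −20 dB/decade at high frequency; each zero contributes +20 dB/decade.
Net: 0 zero(s) − 2 pole(s) → -40 dB/decade.

-40 dB/decade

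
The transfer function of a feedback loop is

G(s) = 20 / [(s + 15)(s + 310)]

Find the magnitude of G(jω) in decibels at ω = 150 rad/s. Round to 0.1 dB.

At s = jω = j150:
pole (s+15): 15 + j150 → |·| = √(15²+150²) = √22725 ≈ 150.75, ∠ = arctan(150/15) ≈ 84.29°
pole (s+310): 310 + j150 → |·| = √(310²+150²) = √118600 ≈ 344.38, ∠ = arctan(150/310) ≈ 25.82°
|G| = 20 / 51915 ≈ 0.00038525
Gain = 20 log₁₀(0.00038525) ≈ -68.29 dB

-68.3 dB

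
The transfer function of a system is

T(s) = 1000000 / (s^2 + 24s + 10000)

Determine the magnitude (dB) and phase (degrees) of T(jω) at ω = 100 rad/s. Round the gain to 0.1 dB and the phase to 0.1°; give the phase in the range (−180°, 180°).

52.4 dB, -90.0°

At s = jω = j100:
quadratic: (j100)² + 24·j100 + 10000 = 0 + j2400 → |·| ≈ 2400, ∠ ≈ 90.00°
|T| = 1000000 / 2400 ≈ 416.67
Gain = 20 log₁₀(416.67) ≈ 52.40 dB
∠T = 0.00° − 90.00° = -90.00°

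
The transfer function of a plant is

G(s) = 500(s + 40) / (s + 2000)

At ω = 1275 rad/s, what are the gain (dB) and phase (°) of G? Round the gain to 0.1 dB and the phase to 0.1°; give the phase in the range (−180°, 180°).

At s = jω = j1275:
zero (s+40): 40 + j1275 → |·| = √(40²+1275²) = √1627225 ≈ 1275.6, ∠ = arctan(1275/40) ≈ 88.20°
pole (s+2000): 2000 + j1275 → |·| = √(2000²+1275²) = √5625625 ≈ 2371.8, ∠ = arctan(1275/2000) ≈ 32.52°
|G| = 500 · 1275.6 / 2371.8 ≈ 268.91
Gain = 20 log₁₀(268.91) ≈ 48.59 dB
∠G = 88.20° − 32.52° = 55.68°

48.6 dB, 55.7°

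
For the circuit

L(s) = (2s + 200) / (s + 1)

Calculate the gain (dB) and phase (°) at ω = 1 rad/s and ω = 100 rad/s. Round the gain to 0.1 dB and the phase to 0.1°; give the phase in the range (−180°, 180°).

Substitute s = j1:
Numerator: 2(j1) + 200 = 200 + j2
Denominator: (j1) + 1 = 1 + j1
|N| = √(200² + 2²) ≈ 200.01, ∠N ≈ 0.57°
|D| = √(1² + 1²) ≈ 1.4142, ∠D ≈ 45.00°
|L| = 200.01 / 1.4142 ≈ 141.43
Gain = 20 log₁₀(141.43) ≈ 43.01 dB
∠L = 0.57° − 45.00° = -44.43°

Substitute s = j100:
Numerator: 2(j100) + 200 = 200 + j200
Denominator: (j100) + 1 = 1 + j100
|N| = √(200² + 200²) ≈ 282.84, ∠N ≈ 45.00°
|D| = √(1² + 100²) ≈ 100, ∠D ≈ 89.43°
|L| = 282.84 / 100 ≈ 2.8284
Gain = 20 log₁₀(2.8284) ≈ 9.03 dB
∠L = 45.00° − 89.43° = -44.43°

ω = 1: 43.0 dB, -44.4°; ω = 100: 9.0 dB, -44.4°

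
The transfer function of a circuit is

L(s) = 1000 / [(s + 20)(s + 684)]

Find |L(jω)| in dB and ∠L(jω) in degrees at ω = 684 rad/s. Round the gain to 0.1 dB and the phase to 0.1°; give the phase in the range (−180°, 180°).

-56.4 dB, -133.3°

At s = jω = j684:
pole (s+20): 20 + j684 → |·| = √(20²+684²) = √468256 ≈ 684.29, ∠ = arctan(684/20) ≈ 88.33°
pole (s+684): 684 + j684 → |·| = √(684²+684²) = √935712 ≈ 967.32, ∠ = arctan(684/684) ≈ 45.00°
|L| = 1000 / 6.6193e+05 ≈ 0.0015107
Gain = 20 log₁₀(0.0015107) ≈ -56.42 dB
∠L = 0.00° − 133.33° = -133.33°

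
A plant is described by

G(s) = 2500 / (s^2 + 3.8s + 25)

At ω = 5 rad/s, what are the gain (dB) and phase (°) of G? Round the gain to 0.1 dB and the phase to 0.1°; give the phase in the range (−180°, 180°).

42.4 dB, -90.0°

At s = jω = j5:
quadratic: (j5)² + 3.8·j5 + 25 = 0 + j19 → |·| ≈ 19, ∠ ≈ 90.00°
|G| = 2500 / 19 ≈ 131.58
Gain = 20 log₁₀(131.58) ≈ 42.38 dB
∠G = 0.00° − 90.00° = -90.00°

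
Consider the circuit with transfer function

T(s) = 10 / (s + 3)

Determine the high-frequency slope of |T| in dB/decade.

Each pole contributes −20 dB/decade at high frequency; each zero contributes +20 dB/decade.
Net: 0 zero(s) − 1 pole(s) → -20 dB/decade.

-20 dB/decade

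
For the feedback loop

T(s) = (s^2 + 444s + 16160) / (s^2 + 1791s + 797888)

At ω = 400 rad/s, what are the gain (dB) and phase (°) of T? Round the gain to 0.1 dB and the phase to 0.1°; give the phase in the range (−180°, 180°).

Substitute s = j400:
Numerator: (j400)^2 + 444(j400) + 16160 = -143840 + j177600
Denominator: (j400)^2 + 1791(j400) + 797888 = 637888 + j716400
|N| = √(143840² + 177600²) ≈ 2.2854e+05, ∠N ≈ 129.00°
|D| = √(637888² + 716400²) ≈ 9.5923e+05, ∠D ≈ 48.32°
|T| = 2.2854e+05 / 9.5923e+05 ≈ 0.23825
Gain = 20 log₁₀(0.23825) ≈ -12.46 dB
∠T = 129.00° − 48.32° = 80.68°

-12.5 dB, 80.7°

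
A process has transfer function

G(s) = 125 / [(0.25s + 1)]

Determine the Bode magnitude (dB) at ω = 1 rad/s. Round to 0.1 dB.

41.7 dB

At ω = 1 rad/s:
pole (1 + j1·0.25) = 1 + j0.25 → |·| ≈ 1.0308, ∠ ≈ 14.04°
|G| = 125 · 1 / (1.0308) ≈ 121.27
Gain = 20 log₁₀(121.27) ≈ 41.68 dB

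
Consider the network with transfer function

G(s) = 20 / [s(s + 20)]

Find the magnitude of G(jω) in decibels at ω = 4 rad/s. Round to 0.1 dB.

-12.2 dB

At s = jω = j4:
pole (s+20): 20 + j4 → |·| = √(20²+4²) = √416 ≈ 20.396, ∠ = arctan(4/20) ≈ 11.31°
pole at origin: |s| = 4, ∠ = 90.00° (in denominator)
|G| = 20 / 81.584 ≈ 0.24515
Gain = 20 log₁₀(0.24515) ≈ -12.21 dB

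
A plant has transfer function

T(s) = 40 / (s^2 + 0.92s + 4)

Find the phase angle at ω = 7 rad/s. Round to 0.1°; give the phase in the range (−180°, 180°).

At s = jω = j7:
quadratic: (j7)² + 0.92·j7 + 4 = -45 + j6.44 → |·| ≈ 45.458, ∠ ≈ 171.86°
∠T = 0.00° − 171.86° = -171.86°

-171.9°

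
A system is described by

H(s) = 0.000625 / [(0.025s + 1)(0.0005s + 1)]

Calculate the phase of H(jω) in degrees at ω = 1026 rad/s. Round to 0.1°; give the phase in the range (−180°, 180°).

-114.9°

At ω = 1026 rad/s:
pole (1 + j1026·0.025) = 1 + j25.65 → |·| ≈ 25.669, ∠ ≈ 87.77°
pole (1 + j1026·0.0005) = 1 + j0.513 → |·| ≈ 1.1239, ∠ ≈ 27.16°
∠H = (0°) − (87.77° + 27.16°) = -114.93°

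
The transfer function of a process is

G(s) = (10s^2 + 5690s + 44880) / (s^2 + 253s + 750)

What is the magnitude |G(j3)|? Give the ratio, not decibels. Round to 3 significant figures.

Substitute s = j3:
Numerator: 10(j3)^2 + 5690(j3) + 44880 = 44790 + j17070
Denominator: (j3)^2 + 253(j3) + 750 = 741 + j759
|N| = √(44790² + 17070²) ≈ 47933, ∠N ≈ 20.86°
|D| = √(741² + 759²) ≈ 1060.7, ∠D ≈ 45.69°
|G| = 47933 / 1060.7 ≈ 45.19

45.2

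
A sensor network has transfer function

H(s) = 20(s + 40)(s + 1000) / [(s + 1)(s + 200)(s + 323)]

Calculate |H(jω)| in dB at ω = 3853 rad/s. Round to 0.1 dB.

At s = jω = j3853:
zero (s+40): 40 + j3853 → |·| = √(40²+3853²) = √14847209 ≈ 3853.2, ∠ = arctan(3853/40) ≈ 89.41°
zero (s+1000): 1000 + j3853 → |·| = √(1000²+3853²) = √15845609 ≈ 3980.7, ∠ = arctan(3853/1000) ≈ 75.45°
pole (s+1): 1 + j3853 → |·| = √(1²+3853²) = √14845610 ≈ 3853, ∠ = arctan(3853/1) ≈ 89.99°
pole (s+200): 200 + j3853 → |·| = √(200²+3853²) = √14885609 ≈ 3858.2, ∠ = arctan(3853/200) ≈ 87.03°
pole (s+323): 323 + j3853 → |·| = √(323²+3853²) = √14949938 ≈ 3866.5, ∠ = arctan(3853/323) ≈ 85.21°
|H| = 20 · 1.5338e+07 / 5.7478e+10 ≈ 0.005337
Gain = 20 log₁₀(0.005337) ≈ -45.45 dB

-45.5 dB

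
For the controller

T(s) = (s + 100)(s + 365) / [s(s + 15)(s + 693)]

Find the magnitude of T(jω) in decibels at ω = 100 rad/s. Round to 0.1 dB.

-42.4 dB

At s = jω = j100:
zero (s+100): 100 + j100 → |·| = √(100²+100²) = √20000 ≈ 141.42, ∠ = arctan(100/100) ≈ 45.00°
zero (s+365): 365 + j100 → |·| = √(365²+100²) = √143225 ≈ 378.45, ∠ = arctan(100/365) ≈ 15.32°
pole (s+15): 15 + j100 → |·| = √(15²+100²) = √10225 ≈ 101.12, ∠ = arctan(100/15) ≈ 81.47°
pole (s+693): 693 + j100 → |·| = √(693²+100²) = √490249 ≈ 700.18, ∠ = arctan(100/693) ≈ 8.21°
pole at origin: |s| = 100, ∠ = 90.00° (in denominator)
|T| = 1 · 53520 / 7.0802e+06 ≈ 0.0075591
Gain = 20 log₁₀(0.0075591) ≈ -42.43 dB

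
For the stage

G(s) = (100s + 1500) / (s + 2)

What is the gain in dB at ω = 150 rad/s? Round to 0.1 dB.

40.0 dB

Substitute s = j150:
Numerator: 100(j150) + 1500 = 1500 + j15000
Denominator: (j150) + 2 = 2 + j150
|N| = √(1500² + 15000²) ≈ 15075, ∠N ≈ 84.29°
|D| = √(2² + 150²) ≈ 150.01, ∠D ≈ 89.24°
|G| = 15075 / 150.01 ≈ 100.49
Gain = 20 log₁₀(100.49) ≈ 40.04 dB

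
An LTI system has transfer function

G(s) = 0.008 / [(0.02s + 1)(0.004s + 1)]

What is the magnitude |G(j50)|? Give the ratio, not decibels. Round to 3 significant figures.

At ω = 50 rad/s:
pole (1 + j50·0.02) = 1 + j1 → |·| ≈ 1.4142, ∠ ≈ 45.00°
pole (1 + j50·0.004) = 1 + j0.2 → |·| ≈ 1.0198, ∠ ≈ 11.31°
|G| = 0.008 · 1 / (1.4142 · 1.0198) ≈ 0.0055471

0.00555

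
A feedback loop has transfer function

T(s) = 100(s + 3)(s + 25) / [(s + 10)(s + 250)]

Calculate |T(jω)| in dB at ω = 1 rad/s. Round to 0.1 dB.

At s = jω = j1:
zero (s+3): 3 + j1 → |·| = √(3²+1²) = √10 ≈ 3.1623, ∠ = arctan(1/3) ≈ 18.43°
zero (s+25): 25 + j1 → |·| = √(25²+1²) = √626 ≈ 25.02, ∠ = arctan(1/25) ≈ 2.29°
pole (s+10): 10 + j1 → |·| = √(10²+1²) = √101 ≈ 10.05, ∠ = arctan(1/10) ≈ 5.71°
pole (s+250): 250 + j1 → |·| = √(250²+1²) = √62501 ≈ 250, ∠ = arctan(1/250) ≈ 0.23°
|T| = 100 · 79.121 / 2512.5 ≈ 3.1491
Gain = 20 log₁₀(3.1491) ≈ 9.96 dB

10.0 dB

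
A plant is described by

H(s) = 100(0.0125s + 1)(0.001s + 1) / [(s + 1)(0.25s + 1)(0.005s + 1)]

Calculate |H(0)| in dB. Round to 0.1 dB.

40.0 dB

H(0) = 100 · 1 / 1 = 100
20 log₁₀(100) ≈ 40.00 dB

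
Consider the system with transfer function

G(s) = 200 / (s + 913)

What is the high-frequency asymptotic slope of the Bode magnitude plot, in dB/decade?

-20 dB/decade

Each pole contributes −20 dB/decade at high frequency; each zero contributes +20 dB/decade.
Net: 0 zero(s) − 1 pole(s) → -20 dB/decade.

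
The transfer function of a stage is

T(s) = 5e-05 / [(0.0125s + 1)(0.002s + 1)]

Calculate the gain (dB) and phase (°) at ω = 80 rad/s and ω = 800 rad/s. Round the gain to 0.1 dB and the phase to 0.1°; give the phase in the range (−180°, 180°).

ω = 80: -89.1 dB, -54.1°; ω = 800: -111.6 dB, -142.3°

At ω = 80 rad/s:
pole (1 + j80·0.0125) = 1 + j1 → |·| ≈ 1.4142, ∠ ≈ 45.00°
pole (1 + j80·0.002) = 1 + j0.16 → |·| ≈ 1.0127, ∠ ≈ 9.09°
|T| = 5e-05 · 1 / (1.4142 · 1.0127) ≈ 3.4912e-05
Gain = 20 log₁₀(3.4912e-05) ≈ -89.14 dB
∠T = (0°) − (45.00° + 9.09°) = -54.09°

At ω = 800 rad/s:
pole (1 + j800·0.0125) = 1 + j10 → |·| ≈ 10.05, ∠ ≈ 84.29°
pole (1 + j800·0.002) = 1 + j1.6 → |·| ≈ 1.8868, ∠ ≈ 57.99°
|T| = 5e-05 · 1 / (10.05 · 1.8868) ≈ 2.6368e-06
Gain = 20 log₁₀(2.6368e-06) ≈ -111.58 dB
∠T = (0°) − (84.29° + 57.99°) = -142.28°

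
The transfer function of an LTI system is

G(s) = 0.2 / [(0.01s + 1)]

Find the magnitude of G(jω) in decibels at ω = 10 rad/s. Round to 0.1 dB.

-14.0 dB

At ω = 10 rad/s:
pole (1 + j10·0.01) = 1 + j0.1 → |·| ≈ 1.005, ∠ ≈ 5.71°
|G| = 0.2 · 1 / (1.005) ≈ 0.199
Gain = 20 log₁₀(0.199) ≈ -14.02 dB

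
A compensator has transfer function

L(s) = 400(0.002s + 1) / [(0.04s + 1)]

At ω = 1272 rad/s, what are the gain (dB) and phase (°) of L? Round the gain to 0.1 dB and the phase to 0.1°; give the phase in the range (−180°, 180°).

At ω = 1272 rad/s:
zero (1 + j1272·0.002) = 1 + j2.544 → |·| ≈ 2.7335, ∠ ≈ 68.54°
pole (1 + j1272·0.04) = 1 + j50.88 → |·| ≈ 50.89, ∠ ≈ 88.87°
|L| = 400 · 2.7335 / (50.89) ≈ 21.486
Gain = 20 log₁₀(21.486) ≈ 26.64 dB
∠L = (68.54°) − (88.87°) = -20.33°

26.6 dB, -20.3°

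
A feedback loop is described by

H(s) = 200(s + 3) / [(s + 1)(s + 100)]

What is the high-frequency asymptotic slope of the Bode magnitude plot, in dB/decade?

Each pole contributes −20 dB/decade at high frequency; each zero contributes +20 dB/decade.
Net: 1 zero(s) − 2 pole(s) → -20 dB/decade.

-20 dB/decade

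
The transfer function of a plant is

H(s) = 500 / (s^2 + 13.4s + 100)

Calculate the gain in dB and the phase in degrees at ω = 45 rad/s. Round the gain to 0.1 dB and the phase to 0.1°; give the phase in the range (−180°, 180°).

At s = jω = j45:
quadratic: (j45)² + 13.4·j45 + 100 = -1925 + j603 → |·| ≈ 2017.2, ∠ ≈ 162.61°
|H| = 500 / 2017.2 ≈ 0.24787
Gain = 20 log₁₀(0.24787) ≈ -12.12 dB
∠H = 0.00° − 162.61° = -162.61°

-12.1 dB, -162.6°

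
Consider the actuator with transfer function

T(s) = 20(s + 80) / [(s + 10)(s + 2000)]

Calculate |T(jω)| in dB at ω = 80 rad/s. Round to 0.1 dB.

-37.1 dB

At s = jω = j80:
zero (s+80): 80 + j80 → |·| = √(80²+80²) = √12800 ≈ 113.14, ∠ = arctan(80/80) ≈ 45.00°
pole (s+10): 10 + j80 → |·| = √(10²+80²) = √6500 ≈ 80.623, ∠ = arctan(80/10) ≈ 82.87°
pole (s+2000): 2000 + j80 → |·| = √(2000²+80²) = √4006400 ≈ 2001.6, ∠ = arctan(80/2000) ≈ 2.29°
|T| = 20 · 113.14 / 1.6137e+05 ≈ 0.014022
Gain = 20 log₁₀(0.014022) ≈ -37.06 dB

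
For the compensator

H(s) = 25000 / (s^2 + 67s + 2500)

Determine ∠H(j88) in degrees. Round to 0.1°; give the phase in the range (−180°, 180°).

-131.7°

At s = jω = j88:
quadratic: (j88)² + 67·j88 + 2500 = -5244 + j5896 → |·| ≈ 7890.6, ∠ ≈ 131.65°
∠H = 0.00° − 131.65° = -131.65°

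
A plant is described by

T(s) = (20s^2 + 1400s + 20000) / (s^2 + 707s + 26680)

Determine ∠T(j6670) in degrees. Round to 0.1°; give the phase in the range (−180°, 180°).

5.5°

Substitute s = j6670:
Numerator: 20(j6670)^2 + 1400(j6670) + 20000 = -889758000 + j9338000
Denominator: (j6670)^2 + 707(j6670) + 26680 = -44462220 + j4715690
|N| = √(889758000² + 9338000²) ≈ 8.8981e+08, ∠N ≈ 179.40°
|D| = √(44462220² + 4715690²) ≈ 4.4712e+07, ∠D ≈ 173.95°
∠T = 179.40° − 173.95° = 5.45°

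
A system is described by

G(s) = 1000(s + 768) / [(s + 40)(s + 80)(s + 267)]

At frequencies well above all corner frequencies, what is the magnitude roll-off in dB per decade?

-40 dB/decade

Each pole contributes −20 dB/decade at high frequency; each zero contributes +20 dB/decade.
Net: 1 zero(s) − 3 pole(s) → -40 dB/decade.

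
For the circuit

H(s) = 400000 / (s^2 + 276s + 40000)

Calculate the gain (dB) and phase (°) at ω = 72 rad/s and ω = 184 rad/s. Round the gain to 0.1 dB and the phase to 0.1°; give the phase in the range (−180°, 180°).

ω = 72: 20.0 dB, -29.7°; ω = 184: 17.9 dB, -83.1°

At s = jω = j72:
quadratic: (j72)² + 276·j72 + 40000 = 34816 + j19872 → |·| ≈ 40088, ∠ ≈ 29.72°
|H| = 400000 / 40088 ≈ 9.978
Gain = 20 log₁₀(9.978) ≈ 19.98 dB
∠H = 0.00° − 29.72° = -29.72°

At s = jω = j184:
quadratic: (j184)² + 276·j184 + 40000 = 6144 + j50784 → |·| ≈ 51154, ∠ ≈ 83.10°
|H| = 400000 / 51154 ≈ 7.8195
Gain = 20 log₁₀(7.8195) ≈ 17.86 dB
∠H = 0.00° − 83.10° = -83.10°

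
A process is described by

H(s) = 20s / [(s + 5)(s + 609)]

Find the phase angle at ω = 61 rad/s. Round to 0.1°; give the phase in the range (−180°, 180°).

At s = jω = j61:
zero at origin: s = j61 → |·| = 61, ∠ = 90.00°
pole (s+5): 5 + j61 → |·| = √(5²+61²) = √3746 ≈ 61.205, ∠ = arctan(61/5) ≈ 85.31°
pole (s+609): 609 + j61 → |·| = √(609²+61²) = √374602 ≈ 612.05, ∠ = arctan(61/609) ≈ 5.72°
∠H = 90.00° − 91.03° = -1.03°

-1.0°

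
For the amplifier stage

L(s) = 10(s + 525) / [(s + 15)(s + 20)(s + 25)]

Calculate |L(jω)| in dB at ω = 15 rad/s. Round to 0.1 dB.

-9.4 dB

At s = jω = j15:
zero (s+525): 525 + j15 → |·| = √(525²+15²) = √275850 ≈ 525.21, ∠ = arctan(15/525) ≈ 1.64°
pole (s+15): 15 + j15 → |·| = √(15²+15²) = √450 ≈ 21.213, ∠ = arctan(15/15) ≈ 45.00°
pole (s+20): 20 + j15 → |·| = √(20²+15²) = √625 ≈ 25, ∠ = arctan(15/20) ≈ 36.87°
pole (s+25): 25 + j15 → |·| = √(25²+15²) = √850 ≈ 29.155, ∠ = arctan(15/25) ≈ 30.96°
|L| = 10 · 525.21 / 15462 ≈ 0.33968
Gain = 20 log₁₀(0.33968) ≈ -9.38 dB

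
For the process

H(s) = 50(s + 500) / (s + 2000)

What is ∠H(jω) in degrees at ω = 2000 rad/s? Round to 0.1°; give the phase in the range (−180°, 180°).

31.0°

At s = jω = j2000:
zero (s+500): 500 + j2000 → |·| = √(500²+2000²) = √4250000 ≈ 2061.6, ∠ = arctan(2000/500) ≈ 75.96°
pole (s+2000): 2000 + j2000 → |·| = √(2000²+2000²) = √8000000 ≈ 2828.4, ∠ = arctan(2000/2000) ≈ 45.00°
∠H = 75.96° − 45.00° = 30.96°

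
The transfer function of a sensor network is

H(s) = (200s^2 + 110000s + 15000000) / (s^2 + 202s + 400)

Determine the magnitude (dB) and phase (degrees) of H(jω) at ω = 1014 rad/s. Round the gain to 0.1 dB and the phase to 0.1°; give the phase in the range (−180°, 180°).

Substitute s = j1014:
Numerator: 200(j1014)^2 + 110000(j1014) + 15000000 = -190639200 + j111540000
Denominator: (j1014)^2 + 202(j1014) + 400 = -1027796 + j204828
|N| = √(190639200² + 111540000²) ≈ 2.2087e+08, ∠N ≈ 149.67°
|D| = √(1027796² + 204828²) ≈ 1.048e+06, ∠D ≈ 168.73°
|H| = 2.2087e+08 / 1.048e+06 ≈ 210.75
Gain = 20 log₁₀(210.75) ≈ 46.48 dB
∠H = 149.67° − 168.73° = -19.06°

46.5 dB, -19.1°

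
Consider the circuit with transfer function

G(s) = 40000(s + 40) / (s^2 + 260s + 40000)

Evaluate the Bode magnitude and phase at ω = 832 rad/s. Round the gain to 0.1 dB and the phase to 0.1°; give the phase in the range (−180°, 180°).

At s = jω = j832:
zero (s+40): 40 + j832 → |·| = √(40²+832²) = √693824 ≈ 832.96, ∠ = arctan(832/40) ≈ 87.25°
quadratic: (j832)² + 260·j832 + 40000 = -652224 + j216320 → |·| ≈ 6.8716e+05, ∠ ≈ 161.65°
|G| = 40000 · 832.96 / 6.8716e+05 ≈ 48.487
Gain = 20 log₁₀(48.487) ≈ 33.71 dB
∠G = 87.25° − 161.65° = -74.40°

33.7 dB, -74.4°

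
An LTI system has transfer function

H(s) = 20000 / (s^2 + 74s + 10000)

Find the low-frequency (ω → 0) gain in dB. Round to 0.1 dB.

H(0) = 20000 / 10000 = 2
20 log₁₀(2) ≈ 6.02 dB

6.0 dB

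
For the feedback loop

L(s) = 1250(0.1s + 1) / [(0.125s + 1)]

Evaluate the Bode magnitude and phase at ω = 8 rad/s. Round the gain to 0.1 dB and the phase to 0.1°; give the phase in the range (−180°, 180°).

61.1 dB, -6.3°

At ω = 8 rad/s:
zero (1 + j8·0.1) = 1 + j0.8 → |·| ≈ 1.2806, ∠ ≈ 38.66°
pole (1 + j8·0.125) = 1 + j1 → |·| ≈ 1.4142, ∠ ≈ 45.00°
|L| = 1250 · 1.2806 / (1.4142) ≈ 1131.9
Gain = 20 log₁₀(1131.9) ≈ 61.08 dB
∠L = (38.66°) − (45.00°) = -6.34°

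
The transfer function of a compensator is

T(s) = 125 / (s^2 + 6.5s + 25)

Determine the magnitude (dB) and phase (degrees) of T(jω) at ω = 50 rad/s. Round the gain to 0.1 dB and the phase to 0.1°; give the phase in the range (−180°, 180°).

At s = jω = j50:
quadratic: (j50)² + 6.5·j50 + 25 = -2475 + j325 → |·| ≈ 2496.2, ∠ ≈ 172.52°
|T| = 125 / 2496.2 ≈ 0.050076
Gain = 20 log₁₀(0.050076) ≈ -26.01 dB
∠T = 0.00° − 172.52° = -172.52°

-26.0 dB, -172.5°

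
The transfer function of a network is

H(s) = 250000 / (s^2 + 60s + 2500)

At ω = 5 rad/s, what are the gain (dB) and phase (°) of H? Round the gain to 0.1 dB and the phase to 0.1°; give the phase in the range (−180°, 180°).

At s = jω = j5:
quadratic: (j5)² + 60·j5 + 2500 = 2475 + j300 → |·| ≈ 2493.1, ∠ ≈ 6.91°
|H| = 250000 / 2493.1 ≈ 100.28
Gain = 20 log₁₀(100.28) ≈ 40.02 dB
∠H = 0.00° − 6.91° = -6.91°

40.0 dB, -6.9°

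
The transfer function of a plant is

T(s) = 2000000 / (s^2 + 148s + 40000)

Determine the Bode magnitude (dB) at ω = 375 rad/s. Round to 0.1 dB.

24.8 dB

At s = jω = j375:
quadratic: (j375)² + 148·j375 + 40000 = -100625 + j55500 → |·| ≈ 1.1492e+05, ∠ ≈ 151.12°
|T| = 2000000 / 1.1492e+05 ≈ 17.403
Gain = 20 log₁₀(17.403) ≈ 24.81 dB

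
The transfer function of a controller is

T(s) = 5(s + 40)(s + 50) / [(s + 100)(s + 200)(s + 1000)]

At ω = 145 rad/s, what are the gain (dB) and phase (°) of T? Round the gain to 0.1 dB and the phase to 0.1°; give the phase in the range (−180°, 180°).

At s = jω = j145:
zero (s+40): 40 + j145 → |·| = √(40²+145²) = √22625 ≈ 150.42, ∠ = arctan(145/40) ≈ 74.58°
zero (s+50): 50 + j145 → |·| = √(50²+145²) = √23525 ≈ 153.38, ∠ = arctan(145/50) ≈ 70.97°
pole (s+100): 100 + j145 → |·| = √(100²+145²) = √31025 ≈ 176.14, ∠ = arctan(145/100) ≈ 55.41°
pole (s+200): 200 + j145 → |·| = √(200²+145²) = √61025 ≈ 247.03, ∠ = arctan(145/200) ≈ 35.94°
pole (s+1000): 1000 + j145 → |·| = √(1000²+145²) = √1021025 ≈ 1010.5, ∠ = arctan(145/1000) ≈ 8.25°
|T| = 5 · 23071 / 4.3969e+07 ≈ 0.0026236
Gain = 20 log₁₀(0.0026236) ≈ -51.62 dB
∠T = 145.55° − 99.60° = 45.95°

-51.6 dB, 46.0°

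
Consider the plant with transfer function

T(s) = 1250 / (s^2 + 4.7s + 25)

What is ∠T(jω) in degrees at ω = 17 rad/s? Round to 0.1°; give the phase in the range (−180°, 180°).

At s = jω = j17:
quadratic: (j17)² + 4.7·j17 + 25 = -264 + j79.9 → |·| ≈ 275.83, ∠ ≈ 163.16°
∠T = 0.00° − 163.16° = -163.16°

-163.2°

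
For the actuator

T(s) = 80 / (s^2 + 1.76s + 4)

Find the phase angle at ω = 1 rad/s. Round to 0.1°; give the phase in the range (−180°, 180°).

-30.4°

At s = jω = j1:
quadratic: (j1)² + 1.76·j1 + 4 = 3 + j1.76 → |·| ≈ 3.4782, ∠ ≈ 30.40°
∠T = 0.00° − 30.40° = -30.40°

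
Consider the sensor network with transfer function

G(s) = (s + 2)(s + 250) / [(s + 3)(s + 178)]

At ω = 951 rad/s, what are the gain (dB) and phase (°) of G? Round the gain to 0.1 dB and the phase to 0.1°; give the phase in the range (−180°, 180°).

0.1 dB, -4.1°

At s = jω = j951:
zero (s+2): 2 + j951 → |·| = √(2²+951²) = √904405 ≈ 951, ∠ = arctan(951/2) ≈ 89.88°
zero (s+250): 250 + j951 → |·| = √(250²+951²) = √966901 ≈ 983.31, ∠ = arctan(951/250) ≈ 75.27°
pole (s+3): 3 + j951 → |·| = √(3²+951²) = √904410 ≈ 951, ∠ = arctan(951/3) ≈ 89.82°
pole (s+178): 178 + j951 → |·| = √(178²+951²) = √936085 ≈ 967.51, ∠ = arctan(951/178) ≈ 79.40°
|G| = 1 · 9.3513e+05 / 9.201e+05 ≈ 1.0163
Gain = 20 log₁₀(1.0163) ≈ 0.14 dB
∠G = 165.15° − 169.22° = -4.07°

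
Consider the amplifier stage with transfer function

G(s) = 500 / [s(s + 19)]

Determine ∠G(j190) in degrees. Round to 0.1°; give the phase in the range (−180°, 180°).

-174.3°

At s = jω = j190:
pole (s+19): 19 + j190 → |·| = √(19²+190²) = √36461 ≈ 190.95, ∠ = arctan(190/19) ≈ 84.29°
pole at origin: |s| = 190, ∠ = 90.00° (in denominator)
∠G = 0.00° − 174.29° = -174.29°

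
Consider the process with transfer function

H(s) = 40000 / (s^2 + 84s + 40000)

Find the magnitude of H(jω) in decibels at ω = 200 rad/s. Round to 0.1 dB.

At s = jω = j200:
quadratic: (j200)² + 84·j200 + 40000 = 0 + j16800 → |·| ≈ 16800, ∠ ≈ 90.00°
|H| = 40000 / 16800 ≈ 2.381
Gain = 20 log₁₀(2.381) ≈ 7.54 dB

7.5 dB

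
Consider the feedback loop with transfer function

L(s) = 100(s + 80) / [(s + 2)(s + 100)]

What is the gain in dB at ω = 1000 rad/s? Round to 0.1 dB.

At s = jω = j1000:
zero (s+80): 80 + j1000 → |·| = √(80²+1000²) = √1006400 ≈ 1003.2, ∠ = arctan(1000/80) ≈ 85.43°
pole (s+2): 2 + j1000 → |·| = √(2²+1000²) = √1000004 ≈ 1000, ∠ = arctan(1000/2) ≈ 89.89°
pole (s+100): 100 + j1000 → |·| = √(100²+1000²) = √1010000 ≈ 1005, ∠ = arctan(1000/100) ≈ 84.29°
|L| = 100 · 1003.2 / 1.005e+06 ≈ 0.099821
Gain = 20 log₁₀(0.099821) ≈ -20.02 dB

-20.0 dB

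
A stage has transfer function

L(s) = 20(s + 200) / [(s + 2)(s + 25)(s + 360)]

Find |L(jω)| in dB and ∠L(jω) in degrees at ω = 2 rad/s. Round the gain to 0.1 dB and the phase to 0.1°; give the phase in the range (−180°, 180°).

-16.1 dB, -49.3°

At s = jω = j2:
zero (s+200): 200 + j2 → |·| = √(200²+2²) = √40004 ≈ 200.01, ∠ = arctan(2/200) ≈ 0.57°
pole (s+2): 2 + j2 → |·| = √(2²+2²) = √8 ≈ 2.8284, ∠ = arctan(2/2) ≈ 45.00°
pole (s+25): 25 + j2 → |·| = √(25²+2²) = √629 ≈ 25.08, ∠ = arctan(2/25) ≈ 4.57°
pole (s+360): 360 + j2 → |·| = √(360²+2²) = √129604 ≈ 360.01, ∠ = arctan(2/360) ≈ 0.32°
|L| = 20 · 200.01 / 25538 ≈ 0.15664
Gain = 20 log₁₀(0.15664) ≈ -16.10 dB
∠L = 0.57° − 49.89° = -49.32°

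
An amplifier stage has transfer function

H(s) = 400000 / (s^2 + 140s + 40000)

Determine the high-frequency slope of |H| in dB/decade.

-40 dB/decade

Each pole contributes −20 dB/decade at high frequency; each zero contributes +20 dB/decade.
Net: 0 zero(s) − 2 pole(s) → -40 dB/decade.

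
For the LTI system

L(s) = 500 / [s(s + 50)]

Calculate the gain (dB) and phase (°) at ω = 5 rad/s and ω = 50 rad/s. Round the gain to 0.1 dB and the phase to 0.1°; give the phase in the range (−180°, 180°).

At s = jω = j5:
pole (s+50): 50 + j5 → |·| = √(50²+5²) = √2525 ≈ 50.249, ∠ = arctan(5/50) ≈ 5.71°
pole at origin: |s| = 5, ∠ = 90.00° (in denominator)
|L| = 500 / 251.25 ≈ 1.99
Gain = 20 log₁₀(1.99) ≈ 5.98 dB
∠L = 0.00° − 95.71° = -95.71°

At s = jω = j50:
pole (s+50): 50 + j50 → |·| = √(50²+50²) = √5000 ≈ 70.711, ∠ = arctan(50/50) ≈ 45.00°
pole at origin: |s| = 50, ∠ = 90.00° (in denominator)
|L| = 500 / 3535.5 ≈ 0.14142
Gain = 20 log₁₀(0.14142) ≈ -16.99 dB
∠L = 0.00° − 135.00° = -135.00°

ω = 5: 6.0 dB, -95.7°; ω = 50: -17.0 dB, -135.0°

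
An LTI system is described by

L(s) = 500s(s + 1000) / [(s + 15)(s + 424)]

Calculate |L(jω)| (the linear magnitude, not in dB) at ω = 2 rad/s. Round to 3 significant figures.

At s = jω = j2:
zero (s+1000): 1000 + j2 → |·| = √(1000²+2²) = √1000004 ≈ 1000, ∠ = arctan(2/1000) ≈ 0.11°
zero at origin: s = j2 → |·| = 2, ∠ = 90.00°
pole (s+15): 15 + j2 → |·| = √(15²+2²) = √229 ≈ 15.133, ∠ = arctan(2/15) ≈ 7.59°
pole (s+424): 424 + j2 → |·| = √(424²+2²) = √179780 ≈ 424, ∠ = arctan(2/424) ≈ 0.27°
|L| = 500 · 2000 / 6416.4 ≈ 155.85

156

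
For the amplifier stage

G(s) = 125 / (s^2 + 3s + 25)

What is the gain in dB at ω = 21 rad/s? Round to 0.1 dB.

At s = jω = j21:
quadratic: (j21)² + 3·j21 + 25 = -416 + j63 → |·| ≈ 420.74, ∠ ≈ 171.39°
|G| = 125 / 420.74 ≈ 0.2971
Gain = 20 log₁₀(0.2971) ≈ -10.54 dB

-10.5 dB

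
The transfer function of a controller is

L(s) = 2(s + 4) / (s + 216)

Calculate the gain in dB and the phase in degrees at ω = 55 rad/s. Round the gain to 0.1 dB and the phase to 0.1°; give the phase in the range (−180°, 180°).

-6.1 dB, 71.6°

At s = jω = j55:
zero (s+4): 4 + j55 → |·| = √(4²+55²) = √3041 ≈ 55.145, ∠ = arctan(55/4) ≈ 85.84°
pole (s+216): 216 + j55 → |·| = √(216²+55²) = √49681 ≈ 222.89, ∠ = arctan(55/216) ≈ 14.29°
|L| = 2 · 55.145 / 222.89 ≈ 0.49482
Gain = 20 log₁₀(0.49482) ≈ -6.11 dB
∠L = 85.84° − 14.29° = 71.55°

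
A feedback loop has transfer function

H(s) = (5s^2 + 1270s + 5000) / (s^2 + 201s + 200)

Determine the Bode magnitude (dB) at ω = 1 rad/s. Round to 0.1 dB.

Substitute s = j1:
Numerator: 5(j1)^2 + 1270(j1) + 5000 = 4995 + j1270
Denominator: (j1)^2 + 201(j1) + 200 = 199 + j201
|N| = √(4995² + 1270²) ≈ 5153.9, ∠N ≈ 14.27°
|D| = √(199² + 201²) ≈ 282.85, ∠D ≈ 45.29°
|H| = 5153.9 / 282.85 ≈ 18.221
Gain = 20 log₁₀(18.221) ≈ 25.21 dB

25.2 dB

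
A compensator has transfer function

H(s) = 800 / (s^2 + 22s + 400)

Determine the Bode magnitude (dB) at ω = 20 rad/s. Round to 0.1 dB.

5.2 dB

At s = jω = j20:
quadratic: (j20)² + 22·j20 + 400 = 0 + j440 → |·| ≈ 440, ∠ ≈ 90.00°
|H| = 800 / 440 ≈ 1.8182
Gain = 20 log₁₀(1.8182) ≈ 5.19 dB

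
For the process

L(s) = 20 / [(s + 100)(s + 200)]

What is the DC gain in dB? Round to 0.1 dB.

L(0) = 20 / (100·200) = 0.001
20 log₁₀(0.001) ≈ -60.00 dB

-60.0 dB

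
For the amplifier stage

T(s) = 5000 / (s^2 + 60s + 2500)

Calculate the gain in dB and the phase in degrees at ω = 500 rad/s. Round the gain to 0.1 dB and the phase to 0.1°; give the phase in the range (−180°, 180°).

At s = jω = j500:
quadratic: (j500)² + 60·j500 + 2500 = -247500 + j30000 → |·| ≈ 2.4931e+05, ∠ ≈ 173.09°
|T| = 5000 / 2.4931e+05 ≈ 0.020055
Gain = 20 log₁₀(0.020055) ≈ -33.96 dB
∠T = 0.00° − 173.09° = -173.09°

-34.0 dB, -173.1°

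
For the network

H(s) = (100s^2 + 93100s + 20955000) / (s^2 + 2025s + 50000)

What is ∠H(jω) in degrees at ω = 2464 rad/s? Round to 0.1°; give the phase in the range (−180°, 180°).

18.3°

Substitute s = j2464:
Numerator: 100(j2464)^2 + 93100(j2464) + 20955000 = -586174600 + j229398400
Denominator: (j2464)^2 + 2025(j2464) + 50000 = -6021296 + j4989600
|N| = √(586174600² + 229398400²) ≈ 6.2946e+08, ∠N ≈ 158.63°
|D| = √(6021296² + 4989600²) ≈ 7.82e+06, ∠D ≈ 140.35°
∠H = 158.63° − 140.35° = 18.28°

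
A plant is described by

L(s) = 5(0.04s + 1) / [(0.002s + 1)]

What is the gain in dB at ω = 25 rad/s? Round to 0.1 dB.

17.0 dB

At ω = 25 rad/s:
zero (1 + j25·0.04) = 1 + j1 → |·| ≈ 1.4142, ∠ ≈ 45.00°
pole (1 + j25·0.002) = 1 + j0.05 → |·| ≈ 1.0012, ∠ ≈ 2.86°
|L| = 5 · 1.4142 / (1.0012) ≈ 7.0625
Gain = 20 log₁₀(7.0625) ≈ 16.98 dB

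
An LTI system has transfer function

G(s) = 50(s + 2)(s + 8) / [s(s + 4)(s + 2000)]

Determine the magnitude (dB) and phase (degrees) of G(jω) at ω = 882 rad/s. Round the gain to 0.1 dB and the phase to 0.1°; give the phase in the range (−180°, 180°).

-32.8 dB, -24.2°

At s = jω = j882:
zero (s+2): 2 + j882 → |·| = √(2²+882²) = √777928 ≈ 882, ∠ = arctan(882/2) ≈ 89.87°
zero (s+8): 8 + j882 → |·| = √(8²+882²) = √777988 ≈ 882.04, ∠ = arctan(882/8) ≈ 89.48°
pole (s+4): 4 + j882 → |·| = √(4²+882²) = √777940 ≈ 882.01, ∠ = arctan(882/4) ≈ 89.74°
pole (s+2000): 2000 + j882 → |·| = √(2000²+882²) = √4777924 ≈ 2185.8, ∠ = arctan(882/2000) ≈ 23.80°
pole at origin: |s| = 882, ∠ = 90.00° (in denominator)
|G| = 50 · 7.7796e+05 / 1.7004e+09 ≈ 0.022876
Gain = 20 log₁₀(0.022876) ≈ -32.81 dB
∠G = 179.35° − 203.54° = -24.19°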